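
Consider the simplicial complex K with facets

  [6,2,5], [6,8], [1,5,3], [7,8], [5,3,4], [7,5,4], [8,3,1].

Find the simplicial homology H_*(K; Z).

H_0 ≅ Z,  H_1 ≅ Z^2,  H_2 = 0.

We work with the vertex ordering 1 < 2 < 3 < 4 < 5 < 6 < 7 < 8. The simplices of K, each written with vertices in increasing order, are:

  0-simplices (8): [1], [2], [3], [4], [5], [6], [7], [8]
  1-simplices (14): [1,3], [1,5], [1,8], [2,5], [2,6], [3,4], [3,5], [3,8], [4,5], [4,7], [5,6], [5,7], [6,8], [7,8]
  2-simplices (5): [1,3,5], [1,3,8], [2,5,6], [3,4,5], [4,5,7]

so the chain groups are C_0 ≅ Z^8, C_1 ≅ Z^14, C_2 ≅ Z^5.

The boundary map ∂_1: C_1 → C_0 sends each edge [p,q] (with p < q) to q − p. For instance
  ∂[2,5] = [5] − [2].
The 8×14 boundary matrix has rank 7 and Smith normal form diag(1,1,1,1,1,1,1).

The boundary map ∂_2: C_2 → C_1 acts by ∂[p,q,r] = [q,r] − [p,r] + [p,q]. For instance
  ∂[4,5,7] = [5,7] − [4,7] + [4,5],
  ∂[1,3,8] = [3,8] − [1,8] + [1,3].
The resulting 14×5 matrix has rank 5, and its Smith normal form has invariant factors (1,1,1,1,1).

From H_k ≅ ker(∂_k) / im(∂_{k+1}) we obtain:

  H_0: rank C_0 − rank ∂_1 = 8 − 7 = 1, and the invariant factors of ∂_1 are all 1, so H_0 ≅ Z.
  H_1: rank ker ∂_1 − rank ∂_2 = (14 − 7) − 5 = 2, and the invariant factors of ∂_2 are all 1, so H_1 ≅ Z^2.
  H_2: rank ker ∂_2 − rank ∂_3 = (5 − 5) − 0 = 0, and there is no ∂_3, so H_2 ≅ 0.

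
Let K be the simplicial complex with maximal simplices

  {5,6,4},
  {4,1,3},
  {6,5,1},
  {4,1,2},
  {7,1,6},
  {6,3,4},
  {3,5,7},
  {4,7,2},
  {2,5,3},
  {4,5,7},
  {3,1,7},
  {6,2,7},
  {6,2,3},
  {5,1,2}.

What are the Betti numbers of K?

b_0 = 1, b_1 = 2, b_2 = 1.

Take the total order 1 < 2 < 3 < 4 < 5 < 6 < 7 on the vertex set. Then K (dimension 2) consists of the simplices:

  0-simplices (7): [1], [2], [3], [4], [5], [6], [7]
  1-simplices (21): [1,2], [1,3], [1,4], [1,5], [1,6], [1,7], [2,3], [2,4], [2,5], [2,6], [2,7], [3,4], [3,5], [3,6], [3,7], [4,5], [4,6], [4,7], [5,6], [5,7], [6,7]
  2-simplices (14): [1,2,4], [1,2,5], [1,3,4], [1,3,7], [1,5,6], [1,6,7], [2,3,5], [2,3,6], [2,4,7], [2,6,7], [3,4,6], [3,5,7], [4,5,6], [4,5,7]

so the chain groups are C_0 ≅ Z^7, C_1 ≅ Z^21, C_2 ≅ Z^14.

Boundary ∂_1: C_1 → C_0 is given by ∂[p,q] = [q] − [p]. For instance
  ∂[1,4] = [4] − [1].
The 7×21 boundary matrix has rank 6 and Smith normal form diag(1,1,1,1,1,1).

∂_2: C_2 → C_1 acts by ∂[p,q,r] = [q,r] − [p,r] + [p,q]. For instance
  ∂[1,5,6] = [5,6] − [1,6] + [1,5],
  ∂[2,4,7] = [4,7] − [2,7] + [2,4].
The 21×14 boundary matrix has rank 13 and Smith normal form diag(1,1,1,1,1,1,1,1,1,1,1,1,1).

From H_k ≅ ker(∂_k) / im(∂_{k+1}) we obtain:

  H_0: rank C_0 − rank ∂_1 = 7 − 6 = 1, and the invariant factors of ∂_1 are all 1, so H_0 = Z.
  H_1: rank ker ∂_1 − rank ∂_2 = (21 − 6) − 13 = 2, and the invariant factors of ∂_2 are all 1, so H_1 = Z^2.
  H_2: rank ker ∂_2 − rank ∂_3 = (14 − 13) − 0 = 1, and there is no ∂_3, so H_2 = Z.

As a check, the Euler characteristic is 7 − 21 + 14 = 0, which agrees with 1 − 2 + 1 = 0.

Hence the Betti numbers are b_0 = 1, b_1 = 2, b_2 = 1.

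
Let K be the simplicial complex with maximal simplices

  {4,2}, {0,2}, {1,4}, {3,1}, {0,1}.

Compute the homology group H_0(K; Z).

Order the vertices as 0 < 1 < 2 < 3 < 4. Listing each simplex with vertices in this order, K has dimension 1 with simplices:

  0-simplices (5): [0], [1], [2], [3], [4]
  1-simplices (5): [0,1], [0,2], [1,3], [1,4], [2,4]

giving chain groups C_0 ≅ Z^5, C_1 ≅ Z^5.

Boundary ∂_1: C_1 → C_0 maps an edge to its endpoints' difference, ∂[p,q] = q − p. For instance
  ∂[0,1] = [1] − [0].
As a 5×5 matrix over Z this has rank 4, with invariant factors (1,1,1,1).

Reading off H_k = ker ∂_k / im ∂_{k+1}:

  H_0: rank C_0 − rank ∂_1 = 5 − 4 = 1, and the invariant factors of ∂_1 are all 1, so H_0 ≅ Z.

H_0 = Z.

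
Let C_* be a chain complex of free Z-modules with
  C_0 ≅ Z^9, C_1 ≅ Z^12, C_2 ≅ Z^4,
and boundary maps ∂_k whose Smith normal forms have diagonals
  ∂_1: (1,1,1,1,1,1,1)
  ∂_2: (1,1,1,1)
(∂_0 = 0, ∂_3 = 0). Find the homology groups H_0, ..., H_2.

H_0: b_0 = 9 − 0 − 7 = 2; torsion from ∂_1 factors > 1: none. So H_0 = Z^2.
H_1: b_1 = 12 − 7 − 4 = 1; torsion from ∂_2 factors > 1: none. So H_1 = Z.
H_2: b_2 = 4 − 4 − 0 = 0; torsion from ∂_3 factors > 1: none. So H_2 = 0.

H_0 = Z^2,  H_1 = Z,  H_2 = 0.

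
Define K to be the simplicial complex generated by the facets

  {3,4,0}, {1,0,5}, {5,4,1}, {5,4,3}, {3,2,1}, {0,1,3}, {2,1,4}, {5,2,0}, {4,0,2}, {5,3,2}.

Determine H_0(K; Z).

H_0 ≅ Z.

Order the vertices as 0 < 1 < 2 < 3 < 4 < 5. Listing each simplex with vertices in this order, K has dimension 2 with simplices:

  0-simplices (6): [0], [1], [2], [3], [4], [5]
  1-simplices (15): [0,1], [0,2], [0,3], [0,4], [0,5], [1,2], [1,3], [1,4], [1,5], [2,3], [2,4], [2,5], [3,4], [3,5], [4,5]
  2-simplices (10): [0,1,3], [0,1,5], [0,2,4], [0,2,5], [0,3,4], [1,2,3], [1,2,4], [1,4,5], [2,3,5], [3,4,5]

Hence C_0 ≅ Z^6, C_1 ≅ Z^15, C_2 ≅ Z^10.

∂_1: C_1 → C_0 sends each edge [p,q] (with p < q) to q − p.
The 6×15 boundary matrix has rank 5 and Smith normal form diag(1,1,1,1,1).

∂_2: C_2 → C_1 maps a triangle to the signed sum of its edges. For instance
  ∂[0,2,5] = [2,5] − [0,5] + [0,2],
  ∂[1,2,4] = [2,4] − [1,4] + [1,2].
The resulting 15×10 matrix has rank 10, and its Smith normal form has invariant factors (1,1,1,1,1,1,1,1,1,2).

Now H_k = ker ∂_k / im ∂_{k+1}, so:

  H_0: rank C_0 − rank ∂_1 = 6 − 5 = 1, and the invariant factors of ∂_1 are all 1, so H_0 = Z.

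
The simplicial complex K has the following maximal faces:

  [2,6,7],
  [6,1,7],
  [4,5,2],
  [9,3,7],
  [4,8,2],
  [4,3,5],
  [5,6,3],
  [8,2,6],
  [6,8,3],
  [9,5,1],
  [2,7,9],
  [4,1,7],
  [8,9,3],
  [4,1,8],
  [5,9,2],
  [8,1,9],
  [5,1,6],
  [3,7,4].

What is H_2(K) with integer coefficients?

H_2 ≅ Z.

Order the vertices as 1 < 2 < 3 < 4 < 5 < 6 < 7 < 8 < 9. Listing each simplex with vertices in this order, K has dimension 2 with simplices:

  0-simplices (9): [1], [2], [3], [4], [5], [6], [7], [8], [9]
  1-simplices (27): (27 of them)
  2-simplices (18): [1,4,7], [1,4,8], [1,5,6], [1,5,9], [1,6,7], [1,8,9], [2,4,5], [2,4,8], [2,5,9], [2,6,7], [2,6,8], [2,7,9], [3,4,5], [3,4,7], [3,5,6], [3,6,8], [3,7,9], [3,8,9]

giving chain groups C_0 ≅ Z^9, C_1 ≅ Z^27, C_2 ≅ Z^18.

The boundary map ∂_1: C_1 → C_0 is given by ∂[p,q] = [q] − [p]. For instance
  ∂[3,5] = [5] − [3].
This gives a 9×27 integer matrix of rank 8; reducing to Smith normal form yields diagonal entries (1,1,1,1,1,1,1,1).

∂_2: C_2 → C_1 acts by ∂[p,q,r] = [q,r] − [p,r] + [p,q]. For instance
  ∂[3,5,6] = [5,6] − [3,6] + [3,5],
  ∂[3,6,8] = [6,8] − [3,8] + [3,6].
As a 27×18 matrix over Z this has rank 17, with invariant factors (1,1,1,1,1,1,1,1,1,1,1,1,1,1,1,1,1).

Now H_k = ker ∂_k / im ∂_{k+1}, so:

  H_2: rank ker ∂_2 − rank ∂_3 = (18 − 17) − 0 = 1, and there is no ∂_3, so H_2 ≅ Z.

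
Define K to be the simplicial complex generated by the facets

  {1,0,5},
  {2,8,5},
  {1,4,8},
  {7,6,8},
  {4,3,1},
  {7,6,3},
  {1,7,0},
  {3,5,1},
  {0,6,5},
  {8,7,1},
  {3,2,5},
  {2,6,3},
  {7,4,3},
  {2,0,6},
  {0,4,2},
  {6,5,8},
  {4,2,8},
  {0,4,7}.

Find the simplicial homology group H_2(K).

K has 9 vertices, 27 edges, 18 triangles.
rank ∂_2 = 18, rank ∂_3 = 0 ⇒ b_2 = 18 − 18 − 0 = 0. So H_2 ≅ 0.

H_2 ≅ 0.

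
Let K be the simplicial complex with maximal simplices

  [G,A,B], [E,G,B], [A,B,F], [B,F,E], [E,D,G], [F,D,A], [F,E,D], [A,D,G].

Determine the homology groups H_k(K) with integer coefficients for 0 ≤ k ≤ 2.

H_0 ≅ Z,  H_1 = 0,  H_2 ≅ Z.

K has 6 vertices, 12 edges, 8 triangles.
rank ∂_0 = 0, rank ∂_1 = 5 ⇒ b_0 = 6 − 0 − 5 = 1; all invariant factors of ∂_1 are 1 so no torsion. So H_0 = Z.
rank ∂_1 = 5, rank ∂_2 = 7 ⇒ b_1 = 12 − 5 − 7 = 0; all invariant factors of ∂_2 are 1 so no torsion. So H_1 = 0.
rank ∂_2 = 7, rank ∂_3 = 0 ⇒ b_2 = 8 − 7 − 0 = 1. So H_2 = Z.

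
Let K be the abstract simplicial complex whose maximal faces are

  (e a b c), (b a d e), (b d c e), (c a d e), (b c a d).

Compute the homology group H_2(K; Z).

H_2 = 0.

Take the total order a < b < c < d < e on the vertex set. Then K (dimension 3) consists of the simplices:

  0-simplices (5): a, b, c, d, e
  1-simplices (10): ab, ac, ad, ae, bc, bd, be, cd, ce, de
  2-simplices (10): abc, abd, abe, acd, ace, ade, bcd, bce, bde, cde
  3-simplices (5): abcd, abce, abde, acde, bcde

Hence C_0 ≅ Z^5, C_1 ≅ Z^10, C_2 ≅ Z^10, C_3 ≅ Z^5.

The boundary map ∂_1: C_1 → C_0 is given by ∂[p,q] = [q] − [p]. For instance
  ∂bd = d − b.
This gives a 5×10 integer matrix of rank 4; reducing to Smith normal form yields diagonal entries (1,1,1,1).

Boundary ∂_2: C_2 → C_1 maps a triangle to the signed sum of its edges. For instance
  ∂bcd = cd − bd + bc,
  ∂abe = be − ae + ab.
The resulting 10×10 matrix has rank 6, and its Smith normal form has invariant factors (1,1,1,1,1,1).

Boundary ∂_3: C_3 → C_2 sends each 3-simplex σ to the alternating sum Σ_i (−1)^i (σ with its i-th vertex removed). For instance
  ∂abcd = bcd − acd + abd − abc,
  ∂acde = cde − ade + ace − acd.
The 10×5 boundary matrix has rank 4 and Smith normal form diag(1,1,1,1).

From H_k ≅ ker(∂_k) / im(∂_{k+1}) we obtain:

  H_2: rank ker ∂_2 − rank ∂_3 = (10 − 6) − 4 = 0, and the invariant factors of ∂_3 are all 1, so H_2 = 0.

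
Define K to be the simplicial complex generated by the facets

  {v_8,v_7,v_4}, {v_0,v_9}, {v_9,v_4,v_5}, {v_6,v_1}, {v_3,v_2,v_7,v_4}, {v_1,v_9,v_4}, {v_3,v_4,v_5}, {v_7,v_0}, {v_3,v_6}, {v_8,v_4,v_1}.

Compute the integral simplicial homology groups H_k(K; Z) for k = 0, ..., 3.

Fix the vertex order v_0 < v_1 < v_2 < v_3 < v_4 < v_5 < v_6 < v_7 < v_8 < v_9 and write every simplex with vertices in increasing order. Then dim K = 3 and the simplices of K are:

  0-simplices (10): [v_0], [v_1], [v_2], [v_3], [v_4], [v_5], [v_6], [v_7], [v_8], [v_9]
  1-simplices (19): (19 of them)
  2-simplices (9): [v_1,v_4,v_8], [v_1,v_4,v_9], [v_2,v_3,v_4], [v_2,v_3,v_7], [v_2,v_4,v_7], [v_3,v_4,v_5], [v_3,v_4,v_7], [v_4,v_5,v_9], [v_4,v_7,v_8]
  3-simplices (1): [v_2,v_3,v_4,v_7]

giving chain groups C_0 ≅ Z^10, C_1 ≅ Z^19, C_2 ≅ Z^9, C_3 ≅ Z^1.

∂_1: C_1 → C_0 maps an edge to its endpoints' difference, ∂[p,q] = q − p. For instance
  ∂[v_1,v_9] = [v_9] − [v_1].
As a 10×19 matrix over Z this has rank 9, with invariant factors (1,1,1,1,1,1,1,1,1).

∂_2: C_2 → C_1 sends each 2-simplex [p,q,r] to [q,r] − [p,r] + [p,q]. For instance
  ∂[v_3,v_4,v_7] = [v_4,v_7] − [v_3,v_7] + [v_3,v_4],
  ∂[v_4,v_7,v_8] = [v_7,v_8] − [v_4,v_8] + [v_4,v_7].
The resulting 19×9 matrix has rank 8, and its Smith normal form has invariant factors (1,1,1,1,1,1,1,1).

Boundary ∂_3: C_3 → C_2 sends each 3-simplex σ to the alternating sum Σ_i (−1)^i (σ with its i-th vertex removed). For instance
  ∂[v_2,v_3,v_4,v_7] = [v_3,v_4,v_7] − [v_2,v_4,v_7] + [v_2,v_3,v_7] − [v_2,v_3,v_4].
This gives a 9×1 integer matrix of rank 1; reducing to Smith normal form yields diagonal entries (1).

Reading off H_k = ker ∂_k / im ∂_{k+1}:

  H_0: rank C_0 − rank ∂_1 = 10 − 9 = 1, and the invariant factors of ∂_1 are all 1, so H_0 ≅ Z.
  H_1: rank ker ∂_1 − rank ∂_2 = (19 − 9) − 8 = 2, and the invariant factors of ∂_2 are all 1, so H_1 ≅ Z^2.
  H_2: rank ker ∂_2 − rank ∂_3 = (9 − 8) − 1 = 0, and the invariant factors of ∂_3 are all 1, so H_2 ≅ 0.
  H_3: rank ker ∂_3 − rank ∂_4 = (1 − 1) − 0 = 0, and there is no ∂_4, so H_3 ≅ 0.

H_0 ≅ Z,  H_1 ≅ Z^2,  H_2 = 0,  H_3 = 0.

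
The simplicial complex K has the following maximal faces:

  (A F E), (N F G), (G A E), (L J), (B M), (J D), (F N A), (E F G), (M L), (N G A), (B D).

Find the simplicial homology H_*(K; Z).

H_0 = Z^2,  H_1 = Z,  H_2 = Z.

We work with the vertex ordering A < B < D < E < F < G < J < L < M < N. The simplices of K, each written with vertices in increasing order, are:

  0-simplices (10): A, B, D, E, F, G, J, L, M, N
  1-simplices (14): AE, AF, AG, AN, BD, BM, DJ, EF, EG, FG, FN, GN, JL, LM
  2-simplices (6): AEF, AEG, AFN, AGN, EFG, FGN

so the chain groups are C_0 ≅ Z^10, C_1 ≅ Z^14, C_2 ≅ Z^6.

∂_1: C_1 → C_0 maps an edge to its endpoints' difference, ∂[p,q] = q − p.
The resulting 10×14 matrix has rank 8, and its Smith normal form has invariant factors (1,1,1,1,1,1,1,1).

Boundary ∂_2: C_2 → C_1 acts by ∂[p,q,r] = [q,r] − [p,r] + [p,q]. For instance
  ∂AEF = EF − AF + AE,
  ∂AFN = FN − AN + AF.
As a 14×6 matrix over Z this has rank 5, with invariant factors (1,1,1,1,1).

Reading off H_k = ker ∂_k / im ∂_{k+1}:

  H_0: rank C_0 − rank ∂_1 = 10 − 8 = 2, and the invariant factors of ∂_1 are all 1, so H_0 ≅ Z^2.
  H_1: rank ker ∂_1 − rank ∂_2 = (14 − 8) − 5 = 1, and the invariant factors of ∂_2 are all 1, so H_1 ≅ Z.
  H_2: rank ker ∂_2 − rank ∂_3 = (6 − 5) − 0 = 1, and there is no ∂_3, so H_2 ≅ Z.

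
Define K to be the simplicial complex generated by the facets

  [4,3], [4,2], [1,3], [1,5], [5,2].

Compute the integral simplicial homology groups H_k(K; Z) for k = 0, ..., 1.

H_0 ≅ Z,  H_1 ≅ Z.

Fix the vertex order 1 < 2 < 3 < 4 < 5 and write every simplex with vertices in increasing order. Then dim K = 1 and the simplices of K are:

  0-simplices (5): [1], [2], [3], [4], [5]
  1-simplices (5): [1,3], [1,5], [2,4], [2,5], [3,4]

so the chain groups are C_0 ≅ Z^5, C_1 ≅ Z^5.

Boundary ∂_1: C_1 → C_0 sends each edge [p,q] (with p < q) to q − p. For instance
  ∂[2,4] = [4] − [2].
This gives a 5×5 integer matrix of rank 4; reducing to Smith normal form yields diagonal entries (1,1,1,1).

From H_k ≅ ker(∂_k) / im(∂_{k+1}) we obtain:

  H_0: rank C_0 − rank ∂_1 = 5 − 4 = 1, and the invariant factors of ∂_1 are all 1, so H_0 ≅ Z.
  H_1: rank ker ∂_1 − rank ∂_2 = (5 − 4) − 0 = 1, and there is no ∂_2, so H_1 ≅ Z.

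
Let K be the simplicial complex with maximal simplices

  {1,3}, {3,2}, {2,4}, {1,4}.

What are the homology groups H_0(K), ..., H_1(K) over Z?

H_0 ≅ Z,  H_1 ≅ Z.

Order the vertices as 1 < 2 < 3 < 4. Listing each simplex with vertices in this order, K has dimension 1 with simplices:

  0-simplices (4): [1], [2], [3], [4]
  1-simplices (4): [1,3], [1,4], [2,3], [2,4]

giving chain groups C_0 ≅ Z^4, C_1 ≅ Z^4.

The boundary map ∂_1: C_1 → C_0 sends each edge [p,q] (with p < q) to q − p. For instance
  ∂[2,4] = [4] − [2].
The 4×4 boundary matrix has rank 3 and Smith normal form diag(1,1,1).

Now H_k = ker ∂_k / im ∂_{k+1}, so:

  H_0: rank C_0 − rank ∂_1 = 4 − 3 = 1, and the invariant factors of ∂_1 are all 1, so H_0 ≅ Z.
  H_1: rank ker ∂_1 − rank ∂_2 = (4 − 3) − 0 = 1, and there is no ∂_2, so H_1 ≅ Z.

As a check, the Euler characteristic is 4 − 4 = 0, which agrees with 1 − 1 = 0.
(K is a triangulation of the circle S^1.)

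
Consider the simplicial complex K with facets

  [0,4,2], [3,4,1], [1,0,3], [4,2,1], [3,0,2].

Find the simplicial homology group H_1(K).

H_1 ≅ Z.

Order the vertices as 0 < 1 < 2 < 3 < 4. Listing each simplex with vertices in this order, K has dimension 2 with simplices:

  0-simplices (5): [0], [1], [2], [3], [4]
  1-simplices (10): [0,1], [0,2], [0,3], [0,4], [1,2], [1,3], [1,4], [2,3], [2,4], [3,4]
  2-simplices (5): [0,1,3], [0,2,3], [0,2,4], [1,2,4], [1,3,4]

so the chain groups are C_0 ≅ Z^5, C_1 ≅ Z^10, C_2 ≅ Z^5.

∂_1: C_1 → C_0 sends each edge [p,q] (with p < q) to q − p. For instance
  ∂[1,2] = [2] − [1].
The resulting 5×10 matrix has rank 4, and its Smith normal form has invariant factors (1,1,1,1).

∂_2: C_2 → C_1 acts by ∂[p,q,r] = [q,r] − [p,r] + [p,q]. For instance
  ∂[0,2,4] = [2,4] − [0,4] + [0,2],
  ∂[0,2,3] = [2,3] − [0,3] + [0,2].
The resulting 10×5 matrix has rank 5, and its Smith normal form has invariant factors (1,1,1,1,1).

Computing H_k = (kernel of ∂_k) / (image of ∂_{k+1}):

  H_1: rank ker ∂_1 − rank ∂_2 = (10 − 4) − 5 = 1, and the invariant factors of ∂_2 are all 1, so H_1 = Z.

(K is a triangulation of the Möbius band.)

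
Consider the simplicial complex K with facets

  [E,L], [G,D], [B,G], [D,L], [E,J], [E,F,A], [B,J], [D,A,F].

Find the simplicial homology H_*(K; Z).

H_0 ≅ Z,  H_1 ≅ Z^2,  H_2 = 0.

Fix the vertex order A < B < D < E < F < G < J < L and write every simplex with vertices in increasing order. Then dim K = 2 and the simplices of K are:

  0-simplices (8): A, B, D, E, F, G, J, L
  1-simplices (11): AD, AE, AF, BG, BJ, DF, DG, DL, EF, EJ, EL
  2-simplices (2): ADF, AEF

giving chain groups C_0 ≅ Z^8, C_1 ≅ Z^11, C_2 ≅ Z^2.

Boundary ∂_1: C_1 → C_0 sends each edge [p,q] (with p < q) to q − p.
The resulting 8×11 matrix has rank 7, and its Smith normal form has invariant factors (1,1,1,1,1,1,1).

The boundary map ∂_2: C_2 → C_1 acts by ∂[p,q,r] = [q,r] − [p,r] + [p,q]. For instance
  ∂ADF = DF − AF + AD,
  ∂AEF = EF − AF + AE.
The 11×2 boundary matrix has rank 2 and Smith normal form diag(1,1).

Now H_k = ker ∂_k / im ∂_{k+1}, so:

  H_0: rank C_0 − rank ∂_1 = 8 − 7 = 1, and the invariant factors of ∂_1 are all 1, so H_0 = Z.
  H_1: rank ker ∂_1 − rank ∂_2 = (11 − 7) − 2 = 2, and the invariant factors of ∂_2 are all 1, so H_1 = Z^2.
  H_2: rank ker ∂_2 − rank ∂_3 = (2 − 2) − 0 = 0, and there is no ∂_3, so H_2 = 0.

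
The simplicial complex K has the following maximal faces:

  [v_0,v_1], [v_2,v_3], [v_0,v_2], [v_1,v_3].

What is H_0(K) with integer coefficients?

Fix the vertex order v_0 < v_1 < v_2 < v_3 and write every simplex with vertices in increasing order. Then dim K = 1 and the simplices of K are:

  0-simplices (4): [v_0], [v_1], [v_2], [v_3]
  1-simplices (4): [v_0,v_1], [v_0,v_2], [v_1,v_3], [v_2,v_3]

giving chain groups C_0 ≅ Z^4, C_1 ≅ Z^4.

The boundary map ∂_1: C_1 → C_0 maps an edge to its endpoints' difference, ∂[p,q] = q − p.
This gives a 4×4 integer matrix of rank 3; reducing to Smith normal form yields diagonal entries (1,1,1).

Now H_k = ker ∂_k / im ∂_{k+1}, so:

  H_0: rank C_0 − rank ∂_1 = 4 − 3 = 1, and the invariant factors of ∂_1 are all 1, so H_0 ≅ Z.

(K is a triangulation of the circle S^1.)

H_0 ≅ Z.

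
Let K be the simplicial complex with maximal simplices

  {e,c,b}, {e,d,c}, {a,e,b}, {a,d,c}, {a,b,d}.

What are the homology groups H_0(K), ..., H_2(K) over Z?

H_0 ≅ Z,  H_1 ≅ Z,  H_2 = 0.

K has 5 vertices, 10 edges, 5 triangles.
rank ∂_0 = 0, rank ∂_1 = 4 ⇒ b_0 = 5 − 0 − 4 = 1; all invariant factors of ∂_1 are 1 so no torsion. So H_0 ≅ Z.
rank ∂_1 = 4, rank ∂_2 = 5 ⇒ b_1 = 10 − 4 − 5 = 1; all invariant factors of ∂_2 are 1 so no torsion. So H_1 ≅ Z.
rank ∂_2 = 5, rank ∂_3 = 0 ⇒ b_2 = 5 − 5 − 0 = 0. So H_2 ≅ 0.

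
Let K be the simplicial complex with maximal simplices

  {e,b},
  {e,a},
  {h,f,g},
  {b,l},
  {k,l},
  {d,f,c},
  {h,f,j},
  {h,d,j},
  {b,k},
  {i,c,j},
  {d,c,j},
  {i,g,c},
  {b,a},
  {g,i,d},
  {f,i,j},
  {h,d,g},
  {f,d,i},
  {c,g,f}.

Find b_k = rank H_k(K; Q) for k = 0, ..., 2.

K has 12 vertices, 24 edges, 12 triangles.
rank ∂_0 = 0, rank ∂_1 = 10 ⇒ b_0 = 12 − 0 − 10 = 2; all invariant factors of ∂_1 are 1 so no torsion. So H_0 = Z^2.
rank ∂_1 = 10, rank ∂_2 = 12 ⇒ b_1 = 24 − 10 − 12 = 2; ∂_2 has invariant factor(s) [2] giving torsion. So H_1 = Z^2 ⊕ Z/2.
rank ∂_2 = 12, rank ∂_3 = 0 ⇒ b_2 = 12 − 12 − 0 = 0. So H_2 = 0.

b_0 = 2, b_1 = 2, b_2 = 0.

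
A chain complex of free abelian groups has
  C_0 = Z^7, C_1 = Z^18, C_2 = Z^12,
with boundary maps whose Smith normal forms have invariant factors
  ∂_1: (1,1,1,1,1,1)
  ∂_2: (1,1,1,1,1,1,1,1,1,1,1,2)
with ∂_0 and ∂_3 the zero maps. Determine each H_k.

H_0: b_0 = 7 − 0 − 6 = 1; torsion from ∂_1 factors > 1: none. So H_0 = Z.
H_1: b_1 = 18 − 6 − 12 = 0; torsion from ∂_2 factors > 1: [2]. So H_1 = Z/2.
H_2: b_2 = 12 − 12 − 0 = 0; torsion from ∂_3 factors > 1: none. So H_2 = 0.

H_0 = Z,  H_1 = Z/2,  H_2 = 0.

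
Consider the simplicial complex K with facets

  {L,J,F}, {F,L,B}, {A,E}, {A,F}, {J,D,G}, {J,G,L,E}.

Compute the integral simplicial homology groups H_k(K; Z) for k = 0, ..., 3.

Take the total order A < B < D < E < F < G < J < L on the vertex set. Then K (dimension 3) consists of the simplices:

  0-simplices (8): A, B, D, E, F, G, J, L
  1-simplices (14): AE, AF, BF, BL, DG, DJ, EG, EJ, EL, FJ, FL, GJ, GL, JL
  2-simplices (7): BFL, DGJ, EGJ, EGL, EJL, FJL, GJL
  3-simplices (1): EGJL

Hence C_0 ≅ Z^8, C_1 ≅ Z^14, C_2 ≅ Z^7, C_3 ≅ Z^1.

Boundary ∂_1: C_1 → C_0 maps an edge to its endpoints' difference, ∂[p,q] = q − p.
The 8×14 boundary matrix has rank 7 and Smith normal form diag(1,1,1,1,1,1,1).

Boundary ∂_2: C_2 → C_1 maps a triangle to the signed sum of its edges. For instance
  ∂EGL = GL − EL + EG,
  ∂GJL = JL − GL + GJ.
This gives a 14×7 integer matrix of rank 6; reducing to Smith normal form yields diagonal entries (1,1,1,1,1,1).

The boundary map ∂_3: C_3 → C_2 sends each 3-simplex σ to the alternating sum Σ_i (−1)^i (σ with its i-th vertex removed). For instance
  ∂EGJL = GJL − EJL + EGL − EGJ.
This gives a 7×1 integer matrix of rank 1; reducing to Smith normal form yields diagonal entries (1).

Computing H_k = (kernel of ∂_k) / (image of ∂_{k+1}):

  H_0: rank C_0 − rank ∂_1 = 8 − 7 = 1, and the invariant factors of ∂_1 are all 1, so H_0 = Z.
  H_1: rank ker ∂_1 − rank ∂_2 = (14 − 7) − 6 = 1, and the invariant factors of ∂_2 are all 1, so H_1 = Z.
  H_2: rank ker ∂_2 − rank ∂_3 = (7 − 6) − 1 = 0, and the invariant factors of ∂_3 are all 1, so H_2 = 0.
  H_3: rank ker ∂_3 − rank ∂_4 = (1 − 1) − 0 = 0, and there is no ∂_4, so H_3 = 0.

H_0 = Z,  H_1 = Z,  H_2 = 0,  H_3 = 0.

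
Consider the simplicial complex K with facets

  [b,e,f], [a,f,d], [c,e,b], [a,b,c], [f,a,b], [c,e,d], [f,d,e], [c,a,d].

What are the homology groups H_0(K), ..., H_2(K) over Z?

H_0 ≅ Z,  H_1 = 0,  H_2 ≅ Z.

Fix the vertex order a < b < c < d < e < f and write every simplex with vertices in increasing order. Then dim K = 2 and the simplices of K are:

  0-simplices (6): a, b, c, d, e, f
  1-simplices (12): ab, ac, ad, af, bc, be, bf, cd, ce, de, df, ef
  2-simplices (8): abc, abf, acd, adf, bce, bef, cde, def

Hence C_0 ≅ Z^6, C_1 ≅ Z^12, C_2 ≅ Z^8.

Boundary ∂_1: C_1 → C_0 is given by ∂[p,q] = [q] − [p].
This gives a 6×12 integer matrix of rank 5; reducing to Smith normal form yields diagonal entries (1,1,1,1,1).

∂_2: C_2 → C_1 maps a triangle to the signed sum of its edges. For instance
  ∂adf = df − af + ad,
  ∂bef = ef − bf + be.
The 12×8 boundary matrix has rank 7 and Smith normal form diag(1,1,1,1,1,1,1).

Reading off H_k = ker ∂_k / im ∂_{k+1}:

  H_0: rank C_0 − rank ∂_1 = 6 − 5 = 1, and the invariant factors of ∂_1 are all 1, so H_0 ≅ Z.
  H_1: rank ker ∂_1 − rank ∂_2 = (12 − 5) − 7 = 0, and the invariant factors of ∂_2 are all 1, so H_1 ≅ 0.
  H_2: rank ker ∂_2 − rank ∂_3 = (8 − 7) − 0 = 1, and there is no ∂_3, so H_2 ≅ Z.

As a check, the Euler characteristic is 6 − 12 + 8 = 2, which agrees with 1 − 0 + 1 = 2.
(K is a triangulation of the 2-sphere S^2.)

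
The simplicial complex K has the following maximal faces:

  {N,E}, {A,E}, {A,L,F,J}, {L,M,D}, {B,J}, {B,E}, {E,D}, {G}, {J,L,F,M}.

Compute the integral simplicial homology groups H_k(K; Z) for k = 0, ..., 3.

H_0 ≅ Z^2,  H_1 ≅ Z^2,  H_2 = 0,  H_3 = 0.

Take the total order A < B < D < E < F < G < J < L < M < N on the vertex set. Then K (dimension 3) consists of the simplices:

  0-simplices (10): A, B, D, E, F, G, J, L, M, N
  1-simplices (16): AE, AF, AJ, AL, BE, BJ, DE, DL, DM, EN, FJ, FL, FM, JL, JM, LM
  2-simplices (8): AFJ, AFL, AJL, DLM, FJL, FJM, FLM, JLM
  3-simplices (2): AFJL, FJLM

so the chain groups are C_0 ≅ Z^10, C_1 ≅ Z^16, C_2 ≅ Z^8, C_3 ≅ Z^2.

∂_1: C_1 → C_0 sends each edge [p,q] (with p < q) to q − p.
The 10×16 boundary matrix has rank 8 and Smith normal form diag(1,1,1,1,1,1,1,1).

The boundary map ∂_2: C_2 → C_1 maps a triangle to the signed sum of its edges. For instance
  ∂AJL = JL − AL + AJ,
  ∂AFJ = FJ − AJ + AF.
As a 16×8 matrix over Z this has rank 6, with invariant factors (1,1,1,1,1,1).

∂_3: C_3 → C_2 sends each 3-simplex σ to the alternating sum Σ_i (−1)^i (σ with its i-th vertex removed). For instance
  ∂AFJL = FJL − AJL + AFL − AFJ,
  ∂FJLM = JLM − FLM + FJM − FJL.
As a 8×2 matrix over Z this has rank 2, with invariant factors (1,1).

From H_k ≅ ker(∂_k) / im(∂_{k+1}) we obtain:

  H_0: rank C_0 − rank ∂_1 = 10 − 8 = 2, and the invariant factors of ∂_1 are all 1, so H_0 ≅ Z^2.
  H_1: rank ker ∂_1 − rank ∂_2 = (16 − 8) − 6 = 2, and the invariant factors of ∂_2 are all 1, so H_1 ≅ Z^2.
  H_2: rank ker ∂_2 − rank ∂_3 = (8 − 6) − 2 = 0, and the invariant factors of ∂_3 are all 1, so H_2 ≅ 0.
  H_3: rank ker ∂_3 − rank ∂_4 = (2 − 2) − 0 = 0, and there is no ∂_4, so H_3 ≅ 0.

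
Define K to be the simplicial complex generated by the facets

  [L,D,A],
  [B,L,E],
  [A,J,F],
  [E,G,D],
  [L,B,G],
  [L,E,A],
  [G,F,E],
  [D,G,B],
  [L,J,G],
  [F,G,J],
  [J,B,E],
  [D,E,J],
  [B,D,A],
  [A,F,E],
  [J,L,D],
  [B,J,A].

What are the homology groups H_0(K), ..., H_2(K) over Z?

Take the total order A < B < D < E < F < G < J < L on the vertex set. Then K (dimension 2) consists of the simplices:

  0-simplices (8): A, B, D, E, F, G, J, L
  1-simplices (24): AB, AD, AE, AF, AJ, AL, BD, BE, BG, BJ, BL, DE, DG, DJ, DL, EF, EG, EJ, EL, FG, FJ, GJ, GL, JL
  2-simplices (16): ABD, ABJ, ADL, AEF, AEL, AFJ, BDG, BEJ, BEL, BGL, DEG, DEJ, DJL, EFG, FGJ, GJL

giving chain groups C_0 ≅ Z^8, C_1 ≅ Z^24, C_2 ≅ Z^16.

∂_1: C_1 → C_0 is given by ∂[p,q] = [q] − [p]. For instance
  ∂FG = G − F.
As a 8×24 matrix over Z this has rank 7, with invariant factors (1,1,1,1,1,1,1).

The boundary map ∂_2: C_2 → C_1 maps a triangle to the signed sum of its edges. For instance
  ∂AFJ = FJ − AJ + AF,
  ∂EFG = FG − EG + EF.
The resulting 24×16 matrix has rank 15, and its Smith normal form has invariant factors (1,1,1,1,1,1,1,1,1,1,1,1,1,1,1).

Computing H_k = (kernel of ∂_k) / (image of ∂_{k+1}):

  H_0: rank C_0 − rank ∂_1 = 8 − 7 = 1, and the invariant factors of ∂_1 are all 1, so H_0 ≅ Z.
  H_1: rank ker ∂_1 − rank ∂_2 = (24 − 7) − 15 = 2, and the invariant factors of ∂_2 are all 1, so H_1 ≅ Z^2.
  H_2: rank ker ∂_2 − rank ∂_3 = (16 − 15) − 0 = 1, and there is no ∂_3, so H_2 ≅ Z.

(K is a triangulation of the torus T^2.)

H_0 = Z,  H_1 = Z^2,  H_2 = Z.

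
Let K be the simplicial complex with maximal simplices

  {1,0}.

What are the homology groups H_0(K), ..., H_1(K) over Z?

H_0 ≅ Z,  H_1 = 0.

We work with the vertex ordering 0 < 1. The simplices of K, each written with vertices in increasing order, are:

  0-simplices (2): [0], [1]
  1-simplices (1): [0,1]

so the chain groups are C_0 ≅ Z^2, C_1 ≅ Z^1.

The boundary map ∂_1: C_1 → C_0 is given by ∂[p,q] = [q] − [p]. For instance
  ∂[0,1] = [1] − [0].
As a 2×1 matrix over Z this has rank 1, with invariant factors (1).

From H_k ≅ ker(∂_k) / im(∂_{k+1}) we obtain:

  H_0: rank C_0 − rank ∂_1 = 2 − 1 = 1, and the invariant factors of ∂_1 are all 1, so H_0 = Z.
  H_1: rank ker ∂_1 − rank ∂_2 = (1 − 1) − 0 = 0, and there is no ∂_2, so H_1 = 0.

As a check, the Euler characteristic is 2 − 1 = 1, which agrees with 1 − 0 = 1.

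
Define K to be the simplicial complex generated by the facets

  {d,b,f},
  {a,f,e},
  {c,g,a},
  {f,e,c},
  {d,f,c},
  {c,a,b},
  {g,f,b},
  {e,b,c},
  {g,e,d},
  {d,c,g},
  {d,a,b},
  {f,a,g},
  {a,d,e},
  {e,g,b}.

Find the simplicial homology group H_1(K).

H_1 ≅ Z^2.

K has 7 vertices, 21 edges, 14 triangles.
rank ∂_1 = 6, rank ∂_2 = 13 ⇒ b_1 = 21 − 6 − 13 = 2; all invariant factors of ∂_2 are 1 so no torsion. So H_1 ≅ Z^2.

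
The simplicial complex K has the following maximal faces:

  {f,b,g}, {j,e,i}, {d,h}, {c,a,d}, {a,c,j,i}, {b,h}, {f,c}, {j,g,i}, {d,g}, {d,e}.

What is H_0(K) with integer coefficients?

Fix the vertex order a < b < c < d < e < f < g < h < i < j and write every simplex with vertices in increasing order. Then dim K = 3 and the simplices of K are:

  0-simplices (10): a, b, c, d, e, f, g, h, i, j
  1-simplices (20): ac, ad, ai, aj, bf, bg, bh, cd, cf, ci, cj, de, dg, dh, ei, ej, fg, gi, gj, ij
  2-simplices (8): acd, aci, acj, aij, bfg, cij, eij, gij
  3-simplices (1): acij

so the chain groups are C_0 ≅ Z^10, C_1 ≅ Z^20, C_2 ≅ Z^8, C_3 ≅ Z^1.

Boundary ∂_1: C_1 → C_0 maps an edge to its endpoints' difference, ∂[p,q] = q − p. For instance
  ∂ac = c − a.
This gives a 10×20 integer matrix of rank 9; reducing to Smith normal form yields diagonal entries (1,1,1,1,1,1,1,1,1).

∂_2: C_2 → C_1 sends each 2-simplex [p,q,r] to [q,r] − [p,r] + [p,q]. For instance
  ∂acj = cj − aj + ac,
  ∂bfg = fg − bg + bf.
The resulting 20×8 matrix has rank 7, and its Smith normal form has invariant factors (1,1,1,1,1,1,1).

∂_3: C_3 → C_2 sends each 3-simplex σ to the alternating sum Σ_i (−1)^i (σ with its i-th vertex removed). For instance
  ∂acij = cij − aij + acj − aci.
The 8×1 boundary matrix has rank 1 and Smith normal form diag(1).

Reading off H_k = ker ∂_k / im ∂_{k+1}:

  H_0: rank C_0 − rank ∂_1 = 10 − 9 = 1, and the invariant factors of ∂_1 are all 1, so H_0 ≅ Z.

H_0 ≅ Z.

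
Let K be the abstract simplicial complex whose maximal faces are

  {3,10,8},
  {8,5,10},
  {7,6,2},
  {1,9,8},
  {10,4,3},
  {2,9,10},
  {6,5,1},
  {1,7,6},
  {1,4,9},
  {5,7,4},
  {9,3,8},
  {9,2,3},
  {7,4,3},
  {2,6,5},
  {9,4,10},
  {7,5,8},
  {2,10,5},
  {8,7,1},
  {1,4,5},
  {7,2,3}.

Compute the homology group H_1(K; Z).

H_1 = Z ⊕ Z/2.

We work with the vertex ordering 1 < 2 < 3 < 4 < 5 < 6 < 7 < 8 < 9 < 10. The simplices of K, each written with vertices in increasing order, are:

  0-simplices (10): [1], [2], [3], [4], [5], [6], [7], [8], [9], [10]
  1-simplices (30): (30 of them)
  2-simplices (20): (20 of them)

Hence C_0 ≅ Z^10, C_1 ≅ Z^30, C_2 ≅ Z^20.

The boundary map ∂_1: C_1 → C_0 maps an edge to its endpoints' difference, ∂[p,q] = q − p. For instance
  ∂[2,9] = [9] − [2].
The 10×30 boundary matrix has rank 9 and Smith normal form diag(1,1,1,1,1,1,1,1,1).

Boundary ∂_2: C_2 → C_1 acts by ∂[p,q,r] = [q,r] − [p,r] + [p,q]. For instance
  ∂[2,3,7] = [3,7] − [2,7] + [2,3],
  ∂[3,4,7] = [4,7] − [3,7] + [3,4].
The resulting 30×20 matrix has rank 20, and its Smith normal form has invariant factors (1,1,1,1,1,1,1,1,1,1,1,1,1,1,1,1,1,1,1,2).

Computing H_k = (kernel of ∂_k) / (image of ∂_{k+1}):

  H_1: rank ker ∂_1 − rank ∂_2 = (30 − 9) − 20 = 1, and ∂_2 has invariant factor 2 > 1, so H_1 ≅ Z ⊕ Z/2.

(K is a triangulation of the Klein bottle.)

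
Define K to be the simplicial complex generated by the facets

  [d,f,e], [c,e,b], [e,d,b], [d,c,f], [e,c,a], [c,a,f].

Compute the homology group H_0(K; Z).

We work with the vertex ordering a < b < c < d < e < f. The simplices of K, each written with vertices in increasing order, are:

  0-simplices (6): a, b, c, d, e, f
  1-simplices (12): ac, ae, af, bc, bd, be, cd, ce, cf, de, df, ef
  2-simplices (6): ace, acf, bce, bde, cdf, def

so the chain groups are C_0 ≅ Z^6, C_1 ≅ Z^12, C_2 ≅ Z^6.

Boundary ∂_1: C_1 → C_0 is given by ∂[p,q] = [q] − [p].
The 6×12 boundary matrix has rank 5 and Smith normal form diag(1,1,1,1,1).

∂_2: C_2 → C_1 acts by ∂[p,q,r] = [q,r] − [p,r] + [p,q]. For instance
  ∂bde = de − be + bd,
  ∂bce = ce − be + bc.
The 12×6 boundary matrix has rank 6 and Smith normal form diag(1,1,1,1,1,1).

Computing H_k = (kernel of ∂_k) / (image of ∂_{k+1}):

  H_0: rank C_0 − rank ∂_1 = 6 − 5 = 1, and the invariant factors of ∂_1 are all 1, so H_0 ≅ Z.

(K is a triangulation of the cylinder S^1 x I.)

H_0 = Z.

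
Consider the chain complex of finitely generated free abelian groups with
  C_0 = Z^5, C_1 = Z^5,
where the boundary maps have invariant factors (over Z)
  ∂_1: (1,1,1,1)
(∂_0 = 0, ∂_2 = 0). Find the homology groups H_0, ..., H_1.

H_0 ≅ Z,  H_1 ≅ Z.

H_0: b_0 = 5 − 0 − 4 = 1; torsion from ∂_1 factors > 1: none. So H_0 ≅ Z.
H_1: b_1 = 5 − 4 − 0 = 1; torsion from ∂_2 factors > 1: none. So H_1 ≅ Z.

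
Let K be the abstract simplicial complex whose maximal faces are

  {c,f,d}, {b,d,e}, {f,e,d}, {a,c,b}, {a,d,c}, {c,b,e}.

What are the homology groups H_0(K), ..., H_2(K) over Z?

H_0 ≅ Z,  H_1 ≅ Z,  H_2 = 0.

K has 6 vertices, 12 edges, 6 triangles.
rank ∂_0 = 0, rank ∂_1 = 5 ⇒ b_0 = 6 − 0 − 5 = 1; all invariant factors of ∂_1 are 1 so no torsion. So H_0 ≅ Z.
rank ∂_1 = 5, rank ∂_2 = 6 ⇒ b_1 = 12 − 5 − 6 = 1; all invariant factors of ∂_2 are 1 so no torsion. So H_1 ≅ Z.
rank ∂_2 = 6, rank ∂_3 = 0 ⇒ b_2 = 6 − 6 − 0 = 0. So H_2 ≅ 0.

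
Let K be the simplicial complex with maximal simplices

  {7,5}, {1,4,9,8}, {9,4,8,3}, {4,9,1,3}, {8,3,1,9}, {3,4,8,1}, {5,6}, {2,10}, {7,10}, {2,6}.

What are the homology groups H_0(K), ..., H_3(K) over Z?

We work with the vertex ordering 1 < 2 < 3 < 4 < 5 < 6 < 7 < 8 < 9 < 10. The simplices of K, each written with vertices in increasing order, are:

  0-simplices (10): [1], [2], [3], [4], [5], [6], [7], [8], [9], [10]
  1-simplices (15): [1,3], [1,4], [1,8], [1,9], [2,6], [2,10], [3,4], [3,8], [3,9], [4,8], [4,9], [5,6], [5,7], [7,10], [8,9]
  2-simplices (10): [1,3,4], [1,3,8], [1,3,9], [1,4,8], [1,4,9], [1,8,9], [3,4,8], [3,4,9], [3,8,9], [4,8,9]
  3-simplices (5): [1,3,4,8], [1,3,4,9], [1,3,8,9], [1,4,8,9], [3,4,8,9]

so the chain groups are C_0 ≅ Z^10, C_1 ≅ Z^15, C_2 ≅ Z^10, C_3 ≅ Z^5.

Boundary ∂_1: C_1 → C_0 maps an edge to its endpoints' difference, ∂[p,q] = q − p.
The resulting 10×15 matrix has rank 8, and its Smith normal form has invariant factors (1,1,1,1,1,1,1,1).

Boundary ∂_2: C_2 → C_1 maps a triangle to the signed sum of its edges. For instance
  ∂[3,4,8] = [4,8] − [3,8] + [3,4],
  ∂[1,3,9] = [3,9] − [1,9] + [1,3].
The 15×10 boundary matrix has rank 6 and Smith normal form diag(1,1,1,1,1,1).

The boundary map ∂_3: C_3 → C_2 sends each 3-simplex σ to the alternating sum Σ_i (−1)^i (σ with its i-th vertex removed). For instance
  ∂[3,4,8,9] = [4,8,9] − [3,8,9] + [3,4,9] − [3,4,8],
  ∂[1,3,4,9] = [3,4,9] − [1,4,9] + [1,3,9] − [1,3,4].
The 10×5 boundary matrix has rank 4 and Smith normal form diag(1,1,1,1).

Now H_k = ker ∂_k / im ∂_{k+1}, so:

  H_0: rank C_0 − rank ∂_1 = 10 − 8 = 2, and the invariant factors of ∂_1 are all 1, so H_0 ≅ Z^2.
  H_1: rank ker ∂_1 − rank ∂_2 = (15 − 8) − 6 = 1, and the invariant factors of ∂_2 are all 1, so H_1 ≅ Z.
  H_2: rank ker ∂_2 − rank ∂_3 = (10 − 6) − 4 = 0, and the invariant factors of ∂_3 are all 1, so H_2 ≅ 0.
  H_3: rank ker ∂_3 − rank ∂_4 = (5 − 4) − 0 = 1, and there is no ∂_4, so H_3 ≅ Z.

H_0 = Z^2,  H_1 = Z,  H_2 = 0,  H_3 = Z.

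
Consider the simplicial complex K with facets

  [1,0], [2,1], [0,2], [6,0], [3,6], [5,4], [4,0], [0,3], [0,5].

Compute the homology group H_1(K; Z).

H_1 = Z^3.

K has 7 vertices, 9 edges.
rank ∂_1 = 6, rank ∂_2 = 0 ⇒ b_1 = 9 − 6 − 0 = 3. So H_1 ≅ Z^3.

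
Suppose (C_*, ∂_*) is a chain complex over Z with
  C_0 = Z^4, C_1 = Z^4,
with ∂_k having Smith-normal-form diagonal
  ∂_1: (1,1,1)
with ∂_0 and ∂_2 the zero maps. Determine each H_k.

H_0: b_0 = 4 − 0 − 3 = 1; torsion from ∂_1 factors > 1: none. So H_0 = Z.
H_1: b_1 = 4 − 3 − 0 = 1; torsion from ∂_2 factors > 1: none. So H_1 = Z.

H_0 = Z,  H_1 = Z.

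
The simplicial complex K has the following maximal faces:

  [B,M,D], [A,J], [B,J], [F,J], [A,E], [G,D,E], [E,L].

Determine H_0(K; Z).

H_0 = Z.

K has 9 vertices, 11 edges, 2 triangles.
rank ∂_0 = 0, rank ∂_1 = 8 ⇒ b_0 = 9 − 0 − 8 = 1; all invariant factors of ∂_1 are 1 so no torsion. So H_0 = Z.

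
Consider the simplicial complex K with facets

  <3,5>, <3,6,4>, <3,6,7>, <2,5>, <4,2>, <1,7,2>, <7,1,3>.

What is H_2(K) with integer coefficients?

H_2 = 0.

K has 7 vertices, 12 edges, 4 triangles.
rank ∂_2 = 4, rank ∂_3 = 0 ⇒ b_2 = 4 − 4 − 0 = 0. So H_2 ≅ 0.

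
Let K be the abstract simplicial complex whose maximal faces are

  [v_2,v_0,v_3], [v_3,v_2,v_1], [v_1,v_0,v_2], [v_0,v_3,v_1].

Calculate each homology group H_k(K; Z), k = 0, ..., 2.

We work with the vertex ordering v_0 < v_1 < v_2 < v_3. The simplices of K, each written with vertices in increasing order, are:

  0-simplices (4): [v_0], [v_1], [v_2], [v_3]
  1-simplices (6): [v_0,v_1], [v_0,v_2], [v_0,v_3], [v_1,v_2], [v_1,v_3], [v_2,v_3]
  2-simplices (4): [v_0,v_1,v_2], [v_0,v_1,v_3], [v_0,v_2,v_3], [v_1,v_2,v_3]

so the chain groups are C_0 ≅ Z^4, C_1 ≅ Z^6, C_2 ≅ Z^4.

Boundary ∂_1: C_1 → C_0 maps an edge to its endpoints' difference, ∂[p,q] = q − p. For instance
  ∂[v_0,v_3] = [v_3] − [v_0].
The 4×6 boundary matrix has rank 3 and Smith normal form diag(1,1,1).

Boundary ∂_2: C_2 → C_1 sends each 2-simplex [p,q,r] to [q,r] − [p,r] + [p,q]. For instance
  ∂[v_0,v_2,v_3] = [v_2,v_3] − [v_0,v_3] + [v_0,v_2],
  ∂[v_0,v_1,v_3] = [v_1,v_3] − [v_0,v_3] + [v_0,v_1].
The resulting 6×4 matrix has rank 3, and its Smith normal form has invariant factors (1,1,1).

Computing H_k = (kernel of ∂_k) / (image of ∂_{k+1}):

  H_0: rank C_0 − rank ∂_1 = 4 − 3 = 1, and the invariant factors of ∂_1 are all 1, so H_0 ≅ Z.
  H_1: rank ker ∂_1 − rank ∂_2 = (6 − 3) − 3 = 0, and the invariant factors of ∂_2 are all 1, so H_1 ≅ 0.
  H_2: rank ker ∂_2 − rank ∂_3 = (4 − 3) − 0 = 1, and there is no ∂_3, so H_2 ≅ Z.

(K is a triangulation of the 2-sphere S^2.)

H_0 = Z,  H_1 = 0,  H_2 = Z.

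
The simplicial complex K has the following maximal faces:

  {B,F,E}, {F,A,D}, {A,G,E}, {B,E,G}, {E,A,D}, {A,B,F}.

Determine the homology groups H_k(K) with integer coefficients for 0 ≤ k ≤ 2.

K has 6 vertices, 12 edges, 6 triangles.
rank ∂_0 = 0, rank ∂_1 = 5 ⇒ b_0 = 6 − 0 − 5 = 1; all invariant factors of ∂_1 are 1 so no torsion. So H_0 = Z.
rank ∂_1 = 5, rank ∂_2 = 6 ⇒ b_1 = 12 − 5 − 6 = 1; all invariant factors of ∂_2 are 1 so no torsion. So H_1 = Z.
rank ∂_2 = 6, rank ∂_3 = 0 ⇒ b_2 = 6 − 6 − 0 = 0. So H_2 = 0.

H_0 = Z,  H_1 = Z,  H_2 = 0.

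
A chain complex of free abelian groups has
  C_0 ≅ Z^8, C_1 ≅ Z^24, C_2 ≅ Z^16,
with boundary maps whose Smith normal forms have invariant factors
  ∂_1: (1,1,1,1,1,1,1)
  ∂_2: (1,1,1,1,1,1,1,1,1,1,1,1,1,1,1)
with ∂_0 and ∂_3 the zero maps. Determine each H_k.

H_0: b_0 = 8 − 0 − 7 = 1; torsion from ∂_1 factors > 1: none. So H_0 ≅ Z.
H_1: b_1 = 24 − 7 − 15 = 2; torsion from ∂_2 factors > 1: none. So H_1 ≅ Z^2.
H_2: b_2 = 16 − 15 − 0 = 1; torsion from ∂_3 factors > 1: none. So H_2 ≅ Z.

H_0 ≅ Z,  H_1 ≅ Z^2,  H_2 ≅ Z.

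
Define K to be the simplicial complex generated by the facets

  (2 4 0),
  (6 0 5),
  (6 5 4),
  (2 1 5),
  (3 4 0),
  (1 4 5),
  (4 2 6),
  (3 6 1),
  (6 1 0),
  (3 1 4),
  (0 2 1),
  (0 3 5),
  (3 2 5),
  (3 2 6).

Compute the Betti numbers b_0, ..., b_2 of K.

Order the vertices as 0 < 1 < 2 < 3 < 4 < 5 < 6. Listing each simplex with vertices in this order, K has dimension 2 with simplices:

  0-simplices (7): [0], [1], [2], [3], [4], [5], [6]
  1-simplices (21): [0,1], [0,2], [0,3], [0,4], [0,5], [0,6], [1,2], [1,3], [1,4], [1,5], [1,6], [2,3], [2,4], [2,5], [2,6], [3,4], [3,5], [3,6], [4,5], [4,6], [5,6]
  2-simplices (14): [0,1,2], [0,1,6], [0,2,4], [0,3,4], [0,3,5], [0,5,6], [1,2,5], [1,3,4], [1,3,6], [1,4,5], [2,3,5], [2,3,6], [2,4,6], [4,5,6]

giving chain groups C_0 ≅ Z^7, C_1 ≅ Z^21, C_2 ≅ Z^14.

∂_1: C_1 → C_0 sends each edge [p,q] (with p < q) to q − p.
As a 7×21 matrix over Z this has rank 6, with invariant factors (1,1,1,1,1,1).

The boundary map ∂_2: C_2 → C_1 acts by ∂[p,q,r] = [q,r] − [p,r] + [p,q]. For instance
  ∂[4,5,6] = [5,6] − [4,6] + [4,5],
  ∂[0,1,2] = [1,2] − [0,2] + [0,1].
The resulting 21×14 matrix has rank 13, and its Smith normal form has invariant factors (1,1,1,1,1,1,1,1,1,1,1,1,1).

Now H_k = ker ∂_k / im ∂_{k+1}, so:

  H_0: rank C_0 − rank ∂_1 = 7 − 6 = 1, and the invariant factors of ∂_1 are all 1, so H_0 = Z.
  H_1: rank ker ∂_1 − rank ∂_2 = (21 − 6) − 13 = 2, and the invariant factors of ∂_2 are all 1, so H_1 = Z^2.
  H_2: rank ker ∂_2 − rank ∂_3 = (14 − 13) − 0 = 1, and there is no ∂_3, so H_2 = Z.

As a check, the Euler characteristic is 7 − 21 + 14 = 0, which agrees with 1 − 2 + 1 = 0.

Hence the Betti numbers are b_0 = 1, b_1 = 2, b_2 = 1.

b_0 = 1, b_1 = 2, b_2 = 1.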